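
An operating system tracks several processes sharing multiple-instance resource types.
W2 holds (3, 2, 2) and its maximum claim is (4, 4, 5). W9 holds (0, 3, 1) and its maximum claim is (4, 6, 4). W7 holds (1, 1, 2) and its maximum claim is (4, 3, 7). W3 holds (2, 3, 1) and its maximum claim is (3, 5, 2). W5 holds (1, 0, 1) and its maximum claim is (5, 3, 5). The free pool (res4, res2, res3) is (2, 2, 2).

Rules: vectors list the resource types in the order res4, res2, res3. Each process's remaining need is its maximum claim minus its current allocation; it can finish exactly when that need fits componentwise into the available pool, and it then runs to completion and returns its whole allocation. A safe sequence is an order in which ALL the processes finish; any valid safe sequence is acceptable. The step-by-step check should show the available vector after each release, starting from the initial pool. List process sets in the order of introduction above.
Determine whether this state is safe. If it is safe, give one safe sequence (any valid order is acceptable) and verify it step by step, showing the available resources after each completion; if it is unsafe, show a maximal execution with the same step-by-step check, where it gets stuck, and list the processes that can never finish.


SAFE. One safe sequence: W3, W9, W2, W5, W7.
Key observation: reading the order forward, W3 is the first process whose need (1, 2, 1) meets the free pool (2, 2, 2) exactly on a resource it requests.
Verifying each step:
  pool = (2, 2, 2)
  run W3 (needs (1, 2, 1), free (2, 2, 2)); after release of (2, 3, 1) the pool is (4, 5, 3)
  run W9 (needs (4, 3, 3), free (4, 5, 3)); after release of (0, 3, 1) the pool is (4, 8, 4)
  run W2 (needs (1, 2, 3), free (4, 8, 4)); after release of (3, 2, 2) the pool is (7, 10, 6)
  run W5 (needs (4, 3, 4), free (7, 10, 6)); after release of (1, 0, 1) the pool is (8, 10, 7)
  run W7 (needs (3, 2, 5), free (8, 10, 7)); after release of (1, 1, 2) the pool is (9, 11, 9)


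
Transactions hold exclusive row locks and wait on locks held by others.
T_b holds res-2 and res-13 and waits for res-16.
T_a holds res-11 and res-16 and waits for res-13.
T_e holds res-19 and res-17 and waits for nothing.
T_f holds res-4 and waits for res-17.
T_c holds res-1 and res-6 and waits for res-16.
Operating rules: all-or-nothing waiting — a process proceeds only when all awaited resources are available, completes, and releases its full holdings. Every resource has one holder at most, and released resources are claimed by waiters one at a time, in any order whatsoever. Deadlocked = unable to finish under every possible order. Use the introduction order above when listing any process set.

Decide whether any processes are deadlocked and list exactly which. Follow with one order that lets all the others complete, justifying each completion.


Deadlocked set: T_b, T_a and T_c.
Key observation: nobody on the ring T_b -> T_a -> T_b can start until another member finishes, which never happens; T_c waits into the deadlock from upstream.
The rest can finish in the order T_e, T_f.
Check, step by step:
  T_e waits on nothing -> runs at once and releases res-19 and res-17
  run T_f (all its waits — res-17 — are resolved); releases res-4


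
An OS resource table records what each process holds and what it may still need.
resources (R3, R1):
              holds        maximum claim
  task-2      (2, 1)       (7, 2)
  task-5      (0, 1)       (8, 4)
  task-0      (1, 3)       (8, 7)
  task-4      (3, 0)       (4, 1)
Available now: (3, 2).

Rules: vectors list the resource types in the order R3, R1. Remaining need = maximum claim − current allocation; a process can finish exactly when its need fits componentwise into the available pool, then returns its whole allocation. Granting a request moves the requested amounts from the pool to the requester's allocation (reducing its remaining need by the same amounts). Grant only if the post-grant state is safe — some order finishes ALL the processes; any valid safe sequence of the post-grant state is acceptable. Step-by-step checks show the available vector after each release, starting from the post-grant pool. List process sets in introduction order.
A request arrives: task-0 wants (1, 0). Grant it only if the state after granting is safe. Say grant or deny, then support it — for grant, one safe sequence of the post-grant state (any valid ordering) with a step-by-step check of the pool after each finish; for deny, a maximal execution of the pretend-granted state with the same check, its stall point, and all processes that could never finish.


DENY — the pretend-granted state is unsafe.
Key observation: after task-4, task-2 the pool peaks at (7, 3), and each blocked process is short somewhere: task-5 on R3; task-0 on R1.
On the post-grant state, task-4, task-2 is a maximal run — nothing extends it. Verifying each step:
  pool = (2, 2)
  task-4: need (1, 1) fits (2, 2); releases (3, 0), pool now (5, 2)
  task-2: need (5, 1) fits (5, 2); releases (2, 1), pool now (7, 3)
  task-5 still needs (8, 3) but only (7, 3) is free — short on R3
  task-0 still needs (6, 4) but only (7, 3) is free — short on R1
Processes that could never finish after the grant: task-5 and task-0.


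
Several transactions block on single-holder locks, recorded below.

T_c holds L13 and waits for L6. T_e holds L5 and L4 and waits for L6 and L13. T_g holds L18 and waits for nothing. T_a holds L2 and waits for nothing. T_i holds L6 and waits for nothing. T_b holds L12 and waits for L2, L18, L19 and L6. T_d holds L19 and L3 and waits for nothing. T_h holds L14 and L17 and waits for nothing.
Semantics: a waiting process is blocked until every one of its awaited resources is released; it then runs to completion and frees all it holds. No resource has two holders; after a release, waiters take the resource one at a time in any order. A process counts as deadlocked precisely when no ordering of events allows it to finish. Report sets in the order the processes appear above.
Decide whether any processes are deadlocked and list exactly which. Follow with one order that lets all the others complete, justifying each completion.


The deadlocked set is empty.
Key observation: although several processes wait, no cycle exists — each chain bottoms out at a free runner.
A valid finishing order for the others: T_i, T_a, T_h, T_g, T_d, T_c, T_e, T_b.
Walking it through:
  run T_i (it waits on nothing); releases L6
  run T_a (it waits on nothing); releases L2
  run T_h (it waits on nothing); releases L14 and L17
  run T_g (it waits on nothing); releases L18
  run T_d (it waits on nothing); releases L19 and L3
  T_c waits on L6 — all released -> runs and releases L13
  T_e waits on L6 and L13 — all released -> runs and releases L5 and L4
  T_b waits on L2, L18, L19 and L6 — all released -> runs and releases L12


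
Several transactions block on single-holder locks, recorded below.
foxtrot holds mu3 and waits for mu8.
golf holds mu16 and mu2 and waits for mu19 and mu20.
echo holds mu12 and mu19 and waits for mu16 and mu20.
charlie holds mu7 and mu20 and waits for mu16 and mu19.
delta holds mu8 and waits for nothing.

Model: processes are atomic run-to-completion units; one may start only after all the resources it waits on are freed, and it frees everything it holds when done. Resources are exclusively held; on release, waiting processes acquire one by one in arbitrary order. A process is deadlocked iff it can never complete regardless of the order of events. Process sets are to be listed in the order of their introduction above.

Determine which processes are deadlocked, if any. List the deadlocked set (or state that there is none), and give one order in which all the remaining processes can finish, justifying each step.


The deadlocked set is golf, echo and charlie.
Key observation: the loop golf -> echo -> golf blocks itself forever; charlie is caught in further circular waits.
A valid finishing order for the others: delta, foxtrot.
Walking it through:
  delta waits on nothing -> runs at once and releases mu8
  run foxtrot (all its waits — mu8 — are resolved); releases mu3


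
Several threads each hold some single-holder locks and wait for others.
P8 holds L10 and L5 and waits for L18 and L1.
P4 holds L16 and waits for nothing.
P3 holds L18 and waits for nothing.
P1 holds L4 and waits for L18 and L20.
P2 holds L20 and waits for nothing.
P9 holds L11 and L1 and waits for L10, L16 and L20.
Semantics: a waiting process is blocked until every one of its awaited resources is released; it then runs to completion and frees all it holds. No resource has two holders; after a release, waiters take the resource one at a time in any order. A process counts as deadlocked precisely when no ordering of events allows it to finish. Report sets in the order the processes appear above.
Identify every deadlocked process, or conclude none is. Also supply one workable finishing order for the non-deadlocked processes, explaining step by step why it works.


The deadlocked set is P8 and P9.
Key observation: nobody on the ring P8 -> P9 -> P8 can start until another member finishes, which never happens; no other process is dragged down with it.
One completion order for the rest: P4, P2, P3, P1.
Step-by-step check:
  run P4 (it waits on nothing); releases L16
  run P2 (it waits on nothing); releases L20
  run P3 (it waits on nothing); releases L18
  P1: everything it awaited (L18 and L20) is free; runs, freeing L4


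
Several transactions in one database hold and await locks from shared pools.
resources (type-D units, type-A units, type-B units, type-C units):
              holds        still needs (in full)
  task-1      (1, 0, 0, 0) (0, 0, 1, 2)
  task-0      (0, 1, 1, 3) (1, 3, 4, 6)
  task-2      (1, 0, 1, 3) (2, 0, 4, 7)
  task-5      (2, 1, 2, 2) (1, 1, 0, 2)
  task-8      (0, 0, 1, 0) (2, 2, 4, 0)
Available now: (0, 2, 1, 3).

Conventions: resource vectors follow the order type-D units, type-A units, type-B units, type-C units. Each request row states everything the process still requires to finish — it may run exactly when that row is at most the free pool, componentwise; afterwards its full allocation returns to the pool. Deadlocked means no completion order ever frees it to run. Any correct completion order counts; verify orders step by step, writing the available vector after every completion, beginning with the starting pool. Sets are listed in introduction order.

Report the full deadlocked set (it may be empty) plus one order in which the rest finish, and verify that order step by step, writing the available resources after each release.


The deadlocked set is task-0, task-2 and task-8.
Key observation: no order helps: past task-1, task-5, the free pool tops out at (3, 3, 3, 5), below what each blocked process needs in type-B units.
A valid finishing order for the others: task-1, task-5. Walking it through:
  pool = (0, 2, 1, 3)
  task-1 needs (0, 0, 1, 2) <= (0, 2, 1, 3) -> finishes; pool += (1, 0, 0, 0) = (1, 2, 1, 3)
  task-5 needs (1, 1, 0, 2) <= (1, 2, 1, 3) -> finishes; pool += (2, 1, 2, 2) = (3, 3, 3, 5)
The blocked processes can never fit:
  blocked: task-0 wants (1, 3, 4, 6), pool (3, 3, 3, 5) — not enough type-B units and type-C units
  blocked: task-2 wants (2, 0, 4, 7), pool (3, 3, 3, 5) — not enough type-B units and type-C units
  blocked: task-8 wants (2, 2, 4, 0), pool (3, 3, 3, 5) — not enough type-B units


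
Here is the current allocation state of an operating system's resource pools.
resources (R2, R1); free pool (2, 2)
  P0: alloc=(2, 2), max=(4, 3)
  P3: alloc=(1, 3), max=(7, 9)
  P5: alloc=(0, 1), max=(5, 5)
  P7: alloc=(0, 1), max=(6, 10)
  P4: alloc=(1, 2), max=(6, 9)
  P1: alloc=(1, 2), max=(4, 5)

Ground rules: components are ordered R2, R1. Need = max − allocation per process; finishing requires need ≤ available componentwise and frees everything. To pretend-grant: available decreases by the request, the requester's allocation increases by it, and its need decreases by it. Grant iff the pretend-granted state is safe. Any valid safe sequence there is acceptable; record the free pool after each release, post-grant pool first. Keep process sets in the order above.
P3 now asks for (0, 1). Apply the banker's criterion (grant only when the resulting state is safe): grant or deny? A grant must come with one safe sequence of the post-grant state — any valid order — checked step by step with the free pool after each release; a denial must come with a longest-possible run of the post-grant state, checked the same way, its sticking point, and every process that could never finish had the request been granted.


DENY. Granting would leave the state unsafe.
Key observation: after P0, P1, P5 the pool peaks at (5, 6), and each blocked process is short somewhere: P3 on R2; P7 on R2, R1; P4 on R1.
After a pretend grant, a maximal execution: P0, P1, P5 — then nothing else fits. Check, step by step:
  pool = (2, 1)
  P0 needs (2, 1) <= (2, 1) -> finishes; pool += (2, 2) = (4, 3)
  P1 needs (3, 3) <= (4, 3) -> finishes; pool += (1, 2) = (5, 5)
  P5 needs (5, 4) <= (5, 5) -> finishes; pool += (0, 1) = (5, 6)
  P3 still needs (6, 5) but only (5, 6) is free — short on R2
  P7 still needs (6, 9) but only (5, 6) is free — short on R2 and R1
  P4 still needs (5, 7) but only (5, 6) is free — short on R1
Post-grant, the permanently blocked set is P3, P7 and P4.


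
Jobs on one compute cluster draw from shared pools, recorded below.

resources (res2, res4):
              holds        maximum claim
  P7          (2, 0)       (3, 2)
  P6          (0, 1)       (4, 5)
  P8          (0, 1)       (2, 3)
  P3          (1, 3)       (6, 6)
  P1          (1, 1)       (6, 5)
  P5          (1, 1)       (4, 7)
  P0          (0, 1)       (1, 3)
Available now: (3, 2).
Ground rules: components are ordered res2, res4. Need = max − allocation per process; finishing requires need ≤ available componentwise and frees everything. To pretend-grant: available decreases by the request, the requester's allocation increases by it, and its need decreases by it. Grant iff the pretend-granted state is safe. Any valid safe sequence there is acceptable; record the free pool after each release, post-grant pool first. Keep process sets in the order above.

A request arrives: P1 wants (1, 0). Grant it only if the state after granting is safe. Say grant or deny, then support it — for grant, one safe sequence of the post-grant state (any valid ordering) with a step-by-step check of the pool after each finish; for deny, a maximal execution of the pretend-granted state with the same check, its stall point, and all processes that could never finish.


GRANT — the state after the grant stays safe, e.g. via P7, P8, P0, P1, P3, P5, P6.
Key observation: the grant leaves (2, 2) free — enough for P7, whose release restarts the cascade.
Check on the post-grant state, step by step:
  pool = (2, 2)
  run P7 (needs (1, 2), free (2, 2)); after release of (2, 0) the pool is (4, 2)
  run P8 (needs (2, 2), free (4, 2)); after release of (0, 1) the pool is (4, 3)
  run P0 (needs (1, 2), free (4, 3)); after release of (0, 1) the pool is (4, 4)
  run P1 (needs (4, 4), free (4, 4)); after release of (2, 1) the pool is (6, 5)
  run P3 (needs (5, 3), free (6, 5)); after release of (1, 3) the pool is (7, 8)
  run P5 (needs (3, 6), free (7, 8)); after release of (1, 1) the pool is (8, 9)
  run P6 (needs (4, 4), free (8, 9)); after release of (0, 1) the pool is (8, 10)


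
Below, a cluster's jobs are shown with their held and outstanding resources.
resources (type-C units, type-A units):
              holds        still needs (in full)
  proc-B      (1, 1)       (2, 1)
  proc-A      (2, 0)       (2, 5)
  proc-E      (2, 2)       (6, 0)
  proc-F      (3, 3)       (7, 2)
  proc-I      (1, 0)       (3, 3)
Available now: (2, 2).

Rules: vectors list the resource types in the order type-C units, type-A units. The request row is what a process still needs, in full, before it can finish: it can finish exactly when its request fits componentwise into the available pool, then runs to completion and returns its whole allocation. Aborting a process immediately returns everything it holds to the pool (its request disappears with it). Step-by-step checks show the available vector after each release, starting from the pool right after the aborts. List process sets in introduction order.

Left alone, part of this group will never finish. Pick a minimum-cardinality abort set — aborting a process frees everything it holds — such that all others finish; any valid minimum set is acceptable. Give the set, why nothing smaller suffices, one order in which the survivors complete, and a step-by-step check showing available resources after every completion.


Minimum abort set: proc-A.
Key observation: no ordering could ever have run proc-E before the abort of proc-A; with (2, 0) back in the pool it fits at step 3.
Why nothing smaller works: aborting no one leaves the state deadlocked as given.
The survivors complete as proc-B, proc-I, proc-E, proc-F. Check, step by step (starting from the post-abort pool):
  pool = (4, 2)
  run proc-B (needs (2, 1), free (4, 2)); after release of (1, 1) the pool is (5, 3)
  run proc-I (needs (3, 3), free (5, 3)); after release of (1, 0) the pool is (6, 3)
  run proc-E (needs (6, 0), free (6, 3)); after release of (2, 2) the pool is (8, 5)
  run proc-F (needs (7, 2), free (8, 5)); after release of (3, 3) the pool is (11, 8)


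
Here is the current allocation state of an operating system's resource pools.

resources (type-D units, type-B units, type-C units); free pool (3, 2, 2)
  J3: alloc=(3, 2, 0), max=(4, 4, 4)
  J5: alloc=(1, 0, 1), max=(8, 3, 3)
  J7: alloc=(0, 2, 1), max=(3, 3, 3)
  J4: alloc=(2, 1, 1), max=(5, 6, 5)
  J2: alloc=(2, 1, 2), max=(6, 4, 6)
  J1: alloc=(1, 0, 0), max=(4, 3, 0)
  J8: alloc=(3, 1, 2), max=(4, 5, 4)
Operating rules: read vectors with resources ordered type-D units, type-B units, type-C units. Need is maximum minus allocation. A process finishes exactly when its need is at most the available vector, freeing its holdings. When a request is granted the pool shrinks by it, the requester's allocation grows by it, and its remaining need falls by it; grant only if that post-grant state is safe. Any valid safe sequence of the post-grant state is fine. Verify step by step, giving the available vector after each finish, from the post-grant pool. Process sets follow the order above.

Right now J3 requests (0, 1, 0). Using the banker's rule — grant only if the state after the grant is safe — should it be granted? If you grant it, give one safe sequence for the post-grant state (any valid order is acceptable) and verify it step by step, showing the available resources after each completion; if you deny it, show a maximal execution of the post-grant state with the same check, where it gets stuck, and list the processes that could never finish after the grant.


DENY — the pretend-granted state is unsafe.
Key observation: after J7, J1 the pool peaks at (4, 3, 3), and each blocked process is short somewhere: J3 on type-C units; J5 on type-D units; J4 on type-B units, type-C units; J2 on type-C units; J8 on type-B units.
Pretend the grant happened; the run J7, J1 goes as far as possible. Step-by-step check:
  pool = (3, 1, 2)
  run J7 (needs (3, 1, 2), free (3, 1, 2)); after release of (0, 2, 1) the pool is (3, 3, 3)
  run J1 (needs (3, 3, 0), free (3, 3, 3)); after release of (1, 0, 0) the pool is (4, 3, 3)
  J3 still needs (1, 1, 4) but only (4, 3, 3) is free — short on type-C units
  J5 still needs (7, 3, 2) but only (4, 3, 3) is free — short on type-D units
  J4 still needs (3, 5, 4) but only (4, 3, 3) is free — short on type-B units and type-C units
  J2 still needs (4, 3, 4) but only (4, 3, 3) is free — short on type-C units
  J8 still needs (1, 4, 2) but only (4, 3, 3) is free — short on type-B units
Had the request been granted, J3, J5, J4, J2 and J8 could never finish.


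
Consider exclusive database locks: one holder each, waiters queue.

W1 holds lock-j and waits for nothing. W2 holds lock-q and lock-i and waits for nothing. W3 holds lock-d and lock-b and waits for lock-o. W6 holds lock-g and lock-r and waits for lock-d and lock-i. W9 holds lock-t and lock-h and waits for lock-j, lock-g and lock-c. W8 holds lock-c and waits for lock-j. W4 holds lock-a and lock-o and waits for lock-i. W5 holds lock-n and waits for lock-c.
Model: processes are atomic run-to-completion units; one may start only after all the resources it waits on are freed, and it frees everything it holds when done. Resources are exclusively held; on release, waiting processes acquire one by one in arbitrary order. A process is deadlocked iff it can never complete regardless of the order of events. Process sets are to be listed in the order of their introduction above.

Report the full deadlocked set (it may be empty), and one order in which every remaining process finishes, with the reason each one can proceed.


The deadlocked set is empty.
Key observation: the wait graph is acyclic; completion cascades from the unblocked processes through everyone else.
The rest can finish in the order W1, W8, W2, W4, W3, W6, W9, W5.
Verifying each step:
  W1: no waits; runs immediately, freeing lock-j
  W8 waits on lock-j — all released -> runs and releases lock-c
  W2: no waits; runs immediately, freeing lock-q and lock-i
  W4 waits on lock-i — all released -> runs and releases lock-a and lock-o
  W3 waits on lock-o — all released -> runs and releases lock-d and lock-b
  W6 waits on lock-d and lock-i — all released -> runs and releases lock-g and lock-r
  W9 waits on lock-j, lock-g and lock-c — all released -> runs and releases lock-t and lock-h
  W5 waits on lock-c — all released -> runs and releases lock-n


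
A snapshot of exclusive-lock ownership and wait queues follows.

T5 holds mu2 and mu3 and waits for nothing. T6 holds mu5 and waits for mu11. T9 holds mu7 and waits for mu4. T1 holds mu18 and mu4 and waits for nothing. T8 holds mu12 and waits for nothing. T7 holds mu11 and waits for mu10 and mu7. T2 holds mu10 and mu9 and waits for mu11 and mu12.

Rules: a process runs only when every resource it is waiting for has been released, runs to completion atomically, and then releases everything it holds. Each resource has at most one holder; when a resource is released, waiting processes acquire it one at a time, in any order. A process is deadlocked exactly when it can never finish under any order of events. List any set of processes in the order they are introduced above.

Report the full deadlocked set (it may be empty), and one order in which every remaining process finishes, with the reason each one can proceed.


Deadlocked: T6, T7 and T2.
Key observation: the loop T7 -> T2 -> T7 blocks itself forever; T6 waits into the deadlock from upstream.
A valid finishing order for the others: T8, T1, T5, T9.
Step-by-step check:
  run T8 (it waits on nothing); releases mu12
  run T1 (it waits on nothing); releases mu18 and mu4
  run T5 (it waits on nothing); releases mu2 and mu3
  T9 waits on mu4 — all released -> runs and releases mu7


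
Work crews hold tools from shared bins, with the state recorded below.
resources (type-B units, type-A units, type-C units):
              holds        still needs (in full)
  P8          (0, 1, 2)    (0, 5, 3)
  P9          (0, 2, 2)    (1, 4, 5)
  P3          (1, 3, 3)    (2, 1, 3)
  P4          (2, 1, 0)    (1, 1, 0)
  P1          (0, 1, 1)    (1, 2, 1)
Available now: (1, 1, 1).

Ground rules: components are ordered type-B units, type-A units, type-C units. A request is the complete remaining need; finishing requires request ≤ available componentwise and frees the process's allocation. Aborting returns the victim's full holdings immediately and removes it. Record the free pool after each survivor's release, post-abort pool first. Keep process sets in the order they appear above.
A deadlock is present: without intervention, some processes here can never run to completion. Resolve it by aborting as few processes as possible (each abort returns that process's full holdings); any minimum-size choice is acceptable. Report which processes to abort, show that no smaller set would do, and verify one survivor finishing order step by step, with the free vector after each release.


Minimum abort set: P8.
Key observation: the deadlocked P3 becomes finishable only because P8 released (0, 1, 2); it completes at step 2 below.
Why nothing smaller works: aborting no one leaves the state deadlocked as given.
Survivors finish in the order: P4, P3, P9, P1. Verifying each step (pool after the aborts first):
  pool = (1, 2, 3)
  run P4 (needs (1, 1, 0), free (1, 2, 3)); after release of (2, 1, 0) the pool is (3, 3, 3)
  run P3 (needs (2, 1, 3), free (3, 3, 3)); after release of (1, 3, 3) the pool is (4, 6, 6)
  run P9 (needs (1, 4, 5), free (4, 6, 6)); after release of (0, 2, 2) the pool is (4, 8, 8)
  run P1 (needs (1, 2, 1), free (4, 8, 8)); after release of (0, 1, 1) the pool is (4, 9, 9)


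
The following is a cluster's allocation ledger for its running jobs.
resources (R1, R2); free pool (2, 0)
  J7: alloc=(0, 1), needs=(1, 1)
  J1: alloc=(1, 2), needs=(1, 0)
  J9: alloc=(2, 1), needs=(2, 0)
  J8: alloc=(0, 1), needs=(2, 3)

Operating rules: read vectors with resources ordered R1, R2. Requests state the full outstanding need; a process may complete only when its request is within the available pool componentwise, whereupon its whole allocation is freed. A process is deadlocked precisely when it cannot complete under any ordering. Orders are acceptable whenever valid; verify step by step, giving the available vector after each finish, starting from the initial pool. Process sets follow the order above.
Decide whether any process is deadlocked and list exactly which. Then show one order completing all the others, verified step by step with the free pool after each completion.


The deadlocked set is empty.
Key observation: starting with J1, each completion frees enough for the next — no one is permanently blocked.
One completion order for the rest: J1, J9, J8, J7. Check, step by step:
  pool = (2, 0)
  run J1 (needs (1, 0), free (2, 0)); after release of (1, 2) the pool is (3, 2)
  run J9 (needs (2, 0), free (3, 2)); after release of (2, 1) the pool is (5, 3)
  run J8 (needs (2, 3), free (5, 3)); after release of (0, 1) the pool is (5, 4)
  run J7 (needs (1, 1), free (5, 4)); after release of (0, 1) the pool is (5, 5)


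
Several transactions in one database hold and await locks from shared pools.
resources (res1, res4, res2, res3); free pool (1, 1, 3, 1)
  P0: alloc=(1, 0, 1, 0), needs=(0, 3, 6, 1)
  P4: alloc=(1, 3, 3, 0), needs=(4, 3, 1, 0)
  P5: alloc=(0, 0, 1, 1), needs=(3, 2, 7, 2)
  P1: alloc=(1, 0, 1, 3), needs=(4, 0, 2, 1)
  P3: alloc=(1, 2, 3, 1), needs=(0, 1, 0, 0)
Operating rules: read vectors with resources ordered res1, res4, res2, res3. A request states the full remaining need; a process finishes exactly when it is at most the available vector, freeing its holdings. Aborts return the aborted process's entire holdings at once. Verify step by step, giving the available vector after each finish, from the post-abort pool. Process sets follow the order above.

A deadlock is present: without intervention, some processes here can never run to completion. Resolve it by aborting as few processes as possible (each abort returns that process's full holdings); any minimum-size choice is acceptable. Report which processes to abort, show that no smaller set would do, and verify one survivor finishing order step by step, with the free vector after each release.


The answer: abort P4.
Key observation: before aborting P4, P1 was permanently blocked — no order could ever run it; afterwards it completes at step 3.
Minimality: the empty abort set fails — the state is deadlocked as it stands.
Survivors finish in the order: P3, P0, P1, P5. Verifying each step (pool after the aborts first):
  pool = (2, 4, 6, 1)
  run P3 (needs (0, 1, 0, 0), free (2, 4, 6, 1)); after release of (1, 2, 3, 1) the pool is (3, 6, 9, 2)
  run P0 (needs (0, 3, 6, 1), free (3, 6, 9, 2)); after release of (1, 0, 1, 0) the pool is (4, 6, 10, 2)
  run P1 (needs (4, 0, 2, 1), free (4, 6, 10, 2)); after release of (1, 0, 1, 3) the pool is (5, 6, 11, 5)
  run P5 (needs (3, 2, 7, 2), free (5, 6, 11, 5)); after release of (0, 0, 1, 1) the pool is (5, 6, 12, 6)


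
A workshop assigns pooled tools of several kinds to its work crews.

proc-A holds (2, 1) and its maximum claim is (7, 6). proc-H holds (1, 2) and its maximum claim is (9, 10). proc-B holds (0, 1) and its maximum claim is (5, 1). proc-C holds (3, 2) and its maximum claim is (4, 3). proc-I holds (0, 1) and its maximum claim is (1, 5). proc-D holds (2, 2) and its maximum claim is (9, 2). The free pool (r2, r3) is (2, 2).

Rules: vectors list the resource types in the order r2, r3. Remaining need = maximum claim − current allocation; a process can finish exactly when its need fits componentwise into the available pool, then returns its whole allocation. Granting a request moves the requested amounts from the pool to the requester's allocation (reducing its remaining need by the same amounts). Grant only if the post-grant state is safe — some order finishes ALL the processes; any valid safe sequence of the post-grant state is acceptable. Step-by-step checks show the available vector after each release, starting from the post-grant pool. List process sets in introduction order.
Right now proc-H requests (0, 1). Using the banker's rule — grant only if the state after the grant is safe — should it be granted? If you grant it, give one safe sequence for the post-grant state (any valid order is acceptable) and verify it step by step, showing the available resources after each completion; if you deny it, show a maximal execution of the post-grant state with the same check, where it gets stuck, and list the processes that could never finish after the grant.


GRANT — the state after the grant stays safe, e.g. via proc-C, proc-B, proc-I, proc-A, proc-D, proc-H.
Key observation: after the grant the pool drops to (2, 1), which still lets proc-C finish first and unwind the rest.
Verifying the post-grant state step by step:
  pool = (2, 1)
  proc-C needs (1, 1) <= (2, 1) -> finishes; pool += (3, 2) = (5, 3)
  proc-B needs (5, 0) <= (5, 3) -> finishes; pool += (0, 1) = (5, 4)
  proc-I needs (1, 4) <= (5, 4) -> finishes; pool += (0, 1) = (5, 5)
  proc-A needs (5, 5) <= (5, 5) -> finishes; pool += (2, 1) = (7, 6)
  proc-D needs (7, 0) <= (7, 6) -> finishes; pool += (2, 2) = (9, 8)
  proc-H needs (8, 7) <= (9, 8) -> finishes; pool += (1, 3) = (10, 11)


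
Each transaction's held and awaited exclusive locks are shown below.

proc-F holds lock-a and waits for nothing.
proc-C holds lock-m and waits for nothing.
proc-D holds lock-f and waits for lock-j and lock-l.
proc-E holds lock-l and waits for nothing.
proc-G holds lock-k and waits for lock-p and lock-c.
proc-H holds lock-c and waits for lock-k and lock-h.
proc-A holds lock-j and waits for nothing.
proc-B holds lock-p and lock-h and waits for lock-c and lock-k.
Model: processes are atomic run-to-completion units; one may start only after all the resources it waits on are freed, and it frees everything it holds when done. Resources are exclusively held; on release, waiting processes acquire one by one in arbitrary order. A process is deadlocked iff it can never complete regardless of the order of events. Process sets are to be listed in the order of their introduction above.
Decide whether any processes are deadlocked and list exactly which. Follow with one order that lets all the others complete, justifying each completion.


Deadlocked set: proc-G, proc-H and proc-B.
Key observation: proc-G -> proc-H -> proc-G is a circular wait — nothing in it can go first; proc-B is caught in further circular waits.
One completion order for the rest: proc-C, proc-E, proc-A, proc-F, proc-D.
Step-by-step check:
  run proc-C (it waits on nothing); releases lock-m
  run proc-E (it waits on nothing); releases lock-l
  run proc-A (it waits on nothing); releases lock-j
  run proc-F (it waits on nothing); releases lock-a
  proc-D waits on lock-j and lock-l — all released -> runs and releases lock-f


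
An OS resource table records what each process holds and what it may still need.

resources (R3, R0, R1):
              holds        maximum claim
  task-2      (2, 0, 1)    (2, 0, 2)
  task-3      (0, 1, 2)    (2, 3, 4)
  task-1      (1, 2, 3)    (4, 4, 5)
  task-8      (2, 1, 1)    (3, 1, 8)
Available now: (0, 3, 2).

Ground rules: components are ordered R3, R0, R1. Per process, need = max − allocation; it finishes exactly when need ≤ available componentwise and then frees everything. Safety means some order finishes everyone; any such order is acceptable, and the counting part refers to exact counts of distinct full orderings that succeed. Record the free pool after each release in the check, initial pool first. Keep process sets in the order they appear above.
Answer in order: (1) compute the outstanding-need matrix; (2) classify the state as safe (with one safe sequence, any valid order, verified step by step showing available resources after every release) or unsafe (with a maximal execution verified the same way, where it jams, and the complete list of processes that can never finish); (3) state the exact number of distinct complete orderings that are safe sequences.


(1) Remaining need (order R3, R0, R1):
  task-2: (0, 0, 1)
  task-3: (2, 2, 2)
  task-1: (3, 2, 2)
  task-8: (1, 0, 7)
(2) UNSAFE — no complete ordering exists.
Key observation: after task-2, task-3 the pool peaks at (2, 4, 5), and each blocked process is short somewhere: task-1 on R3; task-8 on R1.
Going as far as possible: task-2, task-3; after that, nothing fits. Walking it through:
  pool = (0, 3, 2)
  task-2: need (0, 0, 1) fits (0, 3, 2); releases (2, 0, 1), pool now (2, 3, 3)
  task-3: need (2, 2, 2) fits (2, 3, 3); releases (0, 1, 2), pool now (2, 4, 5)
  task-1 still needs (3, 2, 2) but only (2, 4, 5) is free — short on R3
  task-8 still needs (1, 0, 7) but only (2, 4, 5) is free — short on R1
Permanently blocked: task-1 and task-8.
(3) Precisely 0 of the possible complete orderings are safe sequences.


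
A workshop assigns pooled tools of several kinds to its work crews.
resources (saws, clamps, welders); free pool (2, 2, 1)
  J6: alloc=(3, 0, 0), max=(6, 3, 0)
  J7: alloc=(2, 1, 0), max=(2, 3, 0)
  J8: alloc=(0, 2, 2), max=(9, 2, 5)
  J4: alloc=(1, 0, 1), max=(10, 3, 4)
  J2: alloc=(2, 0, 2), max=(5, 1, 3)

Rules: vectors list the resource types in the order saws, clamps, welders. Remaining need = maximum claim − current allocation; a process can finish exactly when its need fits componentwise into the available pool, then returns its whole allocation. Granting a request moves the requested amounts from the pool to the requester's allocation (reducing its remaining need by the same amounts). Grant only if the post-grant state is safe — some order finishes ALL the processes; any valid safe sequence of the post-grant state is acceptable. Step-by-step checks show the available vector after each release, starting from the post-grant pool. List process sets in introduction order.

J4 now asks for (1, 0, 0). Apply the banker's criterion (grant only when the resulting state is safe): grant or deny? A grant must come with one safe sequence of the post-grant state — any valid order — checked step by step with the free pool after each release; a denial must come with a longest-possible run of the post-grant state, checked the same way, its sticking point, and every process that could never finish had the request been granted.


GRANT — the state after the grant stays safe, e.g. via J7, J6, J2, J4, J8.
Key observation: post-grant, (1, 2, 1) remains, and an order beginning with J7 completes everyone.
Check on the post-grant state, step by step:
  pool = (1, 2, 1)
  J7: need (0, 2, 0) fits (1, 2, 1); releases (2, 1, 0), pool now (3, 3, 1)
  J6: need (3, 3, 0) fits (3, 3, 1); releases (3, 0, 0), pool now (6, 3, 1)
  J2: need (3, 1, 1) fits (6, 3, 1); releases (2, 0, 2), pool now (8, 3, 3)
  J4: need (8, 3, 3) fits (8, 3, 3); releases (2, 0, 1), pool now (10, 3, 4)
  J8: need (9, 0, 3) fits (10, 3, 4); releases (0, 2, 2), pool now (10, 5, 6)


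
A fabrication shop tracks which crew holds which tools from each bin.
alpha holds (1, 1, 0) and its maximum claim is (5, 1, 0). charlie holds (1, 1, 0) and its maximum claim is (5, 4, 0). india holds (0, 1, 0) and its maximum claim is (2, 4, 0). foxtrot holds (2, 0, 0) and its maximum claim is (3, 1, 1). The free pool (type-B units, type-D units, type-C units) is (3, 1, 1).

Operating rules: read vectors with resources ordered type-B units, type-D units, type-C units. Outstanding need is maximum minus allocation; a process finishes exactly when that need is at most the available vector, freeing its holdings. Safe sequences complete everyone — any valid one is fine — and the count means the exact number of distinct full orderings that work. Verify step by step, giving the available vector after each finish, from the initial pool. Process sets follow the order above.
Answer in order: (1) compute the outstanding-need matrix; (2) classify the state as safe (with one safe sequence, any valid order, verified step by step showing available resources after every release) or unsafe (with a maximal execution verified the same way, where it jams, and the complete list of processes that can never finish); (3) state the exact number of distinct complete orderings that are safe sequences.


(1) Remaining need (order type-B units, type-D units, type-C units):
  alpha: (4, 0, 0)
  charlie: (4, 3, 0)
  india: (2, 3, 0)
  foxtrot: (1, 1, 1)
(2) UNSAFE.
Key observation: foxtrot, alpha can finish, but then (6, 2, 1) is all there is, and the blocked group's type-D units demands exceed it.
Going as far as possible: foxtrot, alpha; after that, nothing fits. Step-by-step check:
  pool = (3, 1, 1)
  run foxtrot (needs (1, 1, 1), free (3, 1, 1)); after release of (2, 0, 0) the pool is (5, 1, 1)
  run alpha (needs (4, 0, 0), free (5, 1, 1)); after release of (1, 1, 0) the pool is (6, 2, 1)
  charlie cannot run: need (4, 3, 0) vs free (6, 2, 1) (insufficient type-D units)
  india cannot run: need (2, 3, 0) vs free (6, 2, 1) (insufficient type-D units)
Processes that can never finish: charlie and india.
(3) Precisely 0 of the possible complete orderings are safe sequences.


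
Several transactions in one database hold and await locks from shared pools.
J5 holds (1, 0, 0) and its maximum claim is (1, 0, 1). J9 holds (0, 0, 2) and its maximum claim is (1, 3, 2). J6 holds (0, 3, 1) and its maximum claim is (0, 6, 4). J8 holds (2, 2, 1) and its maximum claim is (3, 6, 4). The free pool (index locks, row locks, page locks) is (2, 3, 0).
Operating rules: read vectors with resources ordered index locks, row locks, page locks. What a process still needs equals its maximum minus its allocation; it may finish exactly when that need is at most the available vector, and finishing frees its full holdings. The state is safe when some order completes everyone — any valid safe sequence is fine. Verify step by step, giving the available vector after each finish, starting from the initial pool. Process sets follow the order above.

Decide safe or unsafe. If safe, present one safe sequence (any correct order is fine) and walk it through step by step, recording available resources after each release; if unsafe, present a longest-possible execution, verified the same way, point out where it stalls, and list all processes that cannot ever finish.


UNSAFE.
Key observation: no order helps: past J9, J5, the free pool tops out at (3, 3, 2), below what each blocked process needs in page locks.
Going as far as possible: J9, J5; after that, nothing fits. Step-by-step check:
  pool = (2, 3, 0)
  J9: need (1, 3, 0) fits (2, 3, 0); releases (0, 0, 2), pool now (2, 3, 2)
  J5: need (0, 0, 1) fits (2, 3, 2); releases (1, 0, 0), pool now (3, 3, 2)
  J6 still needs (0, 3, 3) but only (3, 3, 2) is free — short on page locks
  J8 still needs (1, 4, 3) but only (3, 3, 2) is free — short on row locks and page locks
Permanently blocked: J6 and J8.
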